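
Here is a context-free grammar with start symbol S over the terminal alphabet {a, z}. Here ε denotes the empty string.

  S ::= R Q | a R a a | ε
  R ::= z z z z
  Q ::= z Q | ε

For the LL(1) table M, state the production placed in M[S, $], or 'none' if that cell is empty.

S ::= ε

FIRST(R) = {z}
FIRST(Q) = {ε, z}
FIRST(S) = {ε, a, z}  (via R Q)
FOLLOW(S) includes $ since S is the start symbol.
FOLLOW(S): S appears on no right-hand side. Thus FOLLOW(S) = {$}.
For S ::= R Q: FIRST(R Q) = {z}, so it goes in M[S, t] for t ∈ {z}.
For S ::= a R a a: FIRST(a R a a) = {a}, so it goes in M[S, t] for t ∈ {a}.
For S ::= ε: FIRST(ε) = {ε}, so it goes in M[S, t] for t ∈ {}; since ε ∈ FIRST, also for every t ∈ FOLLOW(S) = {$}.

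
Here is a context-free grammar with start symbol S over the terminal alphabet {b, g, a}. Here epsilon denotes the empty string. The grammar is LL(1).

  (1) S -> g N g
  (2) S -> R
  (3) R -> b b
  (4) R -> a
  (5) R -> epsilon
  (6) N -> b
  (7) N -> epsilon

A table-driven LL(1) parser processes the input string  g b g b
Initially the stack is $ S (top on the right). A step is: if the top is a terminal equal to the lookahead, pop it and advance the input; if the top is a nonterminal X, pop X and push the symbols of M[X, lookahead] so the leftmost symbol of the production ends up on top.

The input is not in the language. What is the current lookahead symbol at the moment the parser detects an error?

b

step 1: stack=$ S  input=g b g b $  — expand S -> g N g
step 2: stack=$ g N g  input=g b g b $  — match g
step 3: stack=$ g N  input=b g b $  — expand N -> b
step 4: stack=$ g b  input=b g b $  — match b
step 5: stack=$ g  input=g b $  — match g
step 6: stack=$  input=b $  — error: stack empty but input remains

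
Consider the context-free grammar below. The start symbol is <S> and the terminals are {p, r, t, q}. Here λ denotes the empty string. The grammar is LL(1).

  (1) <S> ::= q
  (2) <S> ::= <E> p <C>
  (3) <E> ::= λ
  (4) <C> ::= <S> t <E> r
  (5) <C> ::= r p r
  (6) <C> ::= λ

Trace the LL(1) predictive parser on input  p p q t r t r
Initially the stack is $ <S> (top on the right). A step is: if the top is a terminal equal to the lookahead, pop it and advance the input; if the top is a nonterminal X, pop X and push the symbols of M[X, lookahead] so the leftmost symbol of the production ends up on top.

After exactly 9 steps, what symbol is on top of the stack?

step 1: stack=$ <S>  input=p p q t r t r $  — expand <S> ::= <E> p <C>
step 2: stack=$ <C> p <E>  input=p p q t r t r $  — expand <E> ::= λ
step 3: stack=$ <C> p  input=p p q t r t r $  — match p
step 4: stack=$ <C>  input=p q t r t r $  — expand <C> ::= <S> t <E> r
step 5: stack=$ r <E> t <S>  input=p q t r t r $  — expand <S> ::= <E> p <C>
step 6: stack=$ r <E> t <C> p <E>  input=p q t r t r $  — expand <E> ::= λ
step 7: stack=$ r <E> t <C> p  input=p q t r t r $  — match p
step 8: stack=$ r <E> t <C>  input=q t r t r $  — expand <C> ::= <S> t <E> r
step 9: stack=$ r <E> t r <E> t <S>  input=q t r t r $  — expand <S> ::= q
Stack after step 9: $ r <E> t r <E> t q (top = q).

q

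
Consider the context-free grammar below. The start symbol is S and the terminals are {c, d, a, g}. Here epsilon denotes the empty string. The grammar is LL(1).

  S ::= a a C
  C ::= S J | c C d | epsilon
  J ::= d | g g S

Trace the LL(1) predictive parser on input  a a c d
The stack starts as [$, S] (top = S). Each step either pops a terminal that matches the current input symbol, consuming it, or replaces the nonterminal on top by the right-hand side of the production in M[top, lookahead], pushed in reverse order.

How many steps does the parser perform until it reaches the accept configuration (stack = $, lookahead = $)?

7

step 1: stack=$ S  input=a a c d $  — expand S ::= a a C
step 2: stack=$ C a a  input=a a c d $  — match a
step 3: stack=$ C a  input=a c d $  — match a
step 4: stack=$ C  input=c d $  — expand C ::= c C d
step 5: stack=$ d C c  input=c d $  — match c
step 6: stack=$ d C  input=d $  — expand C ::= epsilon
step 7: stack=$ d  input=d $  — match d
Accept reached after 7 steps.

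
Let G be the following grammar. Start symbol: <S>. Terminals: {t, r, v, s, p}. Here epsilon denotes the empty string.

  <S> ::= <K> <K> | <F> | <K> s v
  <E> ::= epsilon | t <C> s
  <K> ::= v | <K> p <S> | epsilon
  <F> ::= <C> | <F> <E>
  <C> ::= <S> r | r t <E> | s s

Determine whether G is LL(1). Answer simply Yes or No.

FIRST(<S>) = {epsilon, p, r, s, v}
FIRST(<E>) = {epsilon, t}
FIRST(<K>) = {epsilon, p, v}
FIRST(<F>) = {p, r, s, v}
FIRST(<C>) = {p, r, s, v}
FOLLOW(<S>) = {$, p, r, s, v}
FOLLOW(<E>) = {$, p, r, s, t, v}
FOLLOW(<K>) = {$, p, r, s, v}
FOLLOW(<F>) = {$, p, r, s, t, v}
FOLLOW(<C>) = {$, p, r, s, t, v}
Cell M[<C>, r] receives both <C> ::= <S> r and <C> ::= r t <E> — the grammar is not LL(1).

No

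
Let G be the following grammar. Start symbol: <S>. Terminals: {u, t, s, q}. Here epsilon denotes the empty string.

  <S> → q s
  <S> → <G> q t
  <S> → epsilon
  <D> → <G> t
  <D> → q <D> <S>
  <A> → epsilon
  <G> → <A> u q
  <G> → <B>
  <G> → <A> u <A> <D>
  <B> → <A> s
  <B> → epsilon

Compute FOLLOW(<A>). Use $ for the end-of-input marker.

FIRST(<A>) = {epsilon}
FIRST(<B>) = {epsilon, s}  (via <A> s)
FIRST(<G>) = {epsilon, s, u}  (via <A> u q, <B>, <A> u <A> <D>)
FIRST(<S>) = {epsilon, q, s, u}  (via <G> q t)
FIRST(<D>) = {q, s, t, u}  (via <G> t)
FOLLOW(<S>) includes $ since <S> is the start symbol.
FOLLOW(<A>): in <G>→<A> u q, <A> is followed by u q with FIRST {u}; in <G>→<A> u <A> <D> (occurrence 1), <A> is followed by u <A> <D> with FIRST {u}; in <G>→<A> u <A> <D> (occurrence 2), <A> is followed by <D> with FIRST {q, s, t, u}; in <B>→<A> s, <A> is followed by s with FIRST {s}. Thus FOLLOW(<A>) = {q, s, t, u}.
FOLLOW(<G>): in <S>→<G> q t, <G> is followed by q t with FIRST {q}; in <D>→<G> t, <G> is followed by t with FIRST {t}. Thus FOLLOW(<G>) = {q, t}.
FOLLOW(<D>): in <D>→q <D> <S>, <D> is followed by <S> with FIRST {epsilon, q, s, u}; in <D>→q <D> <S>, the suffix after <D> is nullable (adds nothing new); in <G>→<A> u <A> <D>, the suffix after <D> is empty, so FOLLOW(<D>) ⊇ FOLLOW(<G>) = {q, t}. Thus FOLLOW(<D>) = {q, s, t, u}.
FOLLOW(<S>): in <D>→q <D> <S>, the suffix after <S> is empty, so FOLLOW(<S>) ⊇ FOLLOW(<D>) = {q, s, t, u}. Thus FOLLOW(<S>) = {$, q, s, t, u}.
FOLLOW(<B>): in <G>→<B>, the suffix after <B> is empty, so FOLLOW(<B>) ⊇ FOLLOW(<G>) = {q, t}. Thus FOLLOW(<B>) = {q, t}.

{q, s, t, u}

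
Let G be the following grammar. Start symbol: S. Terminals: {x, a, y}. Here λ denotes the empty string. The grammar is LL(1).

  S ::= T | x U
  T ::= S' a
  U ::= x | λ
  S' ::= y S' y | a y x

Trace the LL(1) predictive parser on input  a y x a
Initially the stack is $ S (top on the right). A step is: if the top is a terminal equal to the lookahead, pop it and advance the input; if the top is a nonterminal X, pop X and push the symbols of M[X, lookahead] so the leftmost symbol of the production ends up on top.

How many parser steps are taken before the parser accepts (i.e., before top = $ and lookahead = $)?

step 1: stack=$ S  input=a y x a $  — expand S ::= T
step 2: stack=$ T  input=a y x a $  — expand T ::= S' a
step 3: stack=$ a S'  input=a y x a $  — expand S' ::= a y x
step 4: stack=$ a x y a  input=a y x a $  — match a
step 5: stack=$ a x y  input=y x a $  — match y
step 6: stack=$ a x  input=x a $  — match x
step 7: stack=$ a  input=a $  — match a
Accept reached after 7 steps.

7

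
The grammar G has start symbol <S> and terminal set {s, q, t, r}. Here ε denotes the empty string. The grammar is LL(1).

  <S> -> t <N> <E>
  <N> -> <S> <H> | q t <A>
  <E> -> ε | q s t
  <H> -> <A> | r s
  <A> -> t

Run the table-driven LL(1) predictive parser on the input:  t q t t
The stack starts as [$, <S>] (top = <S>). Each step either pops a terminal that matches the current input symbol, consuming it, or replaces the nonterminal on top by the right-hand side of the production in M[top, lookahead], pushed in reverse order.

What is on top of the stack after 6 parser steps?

t

     Stack          Input      Action
  1  $ <S>          t q t t $  expand <S> -> t <N> <E>
  2  $ <E> <N> t    t q t t $  match t
  3  $ <E> <N>      q t t $    expand <N> -> q t <A>
  4  $ <E> <A> t q  q t t $    match q
  5  $ <E> <A> t    t t $      match t
  6  $ <E> <A>      t $        expand <A> -> t
Stack after step 6: $ <E> t (top = t).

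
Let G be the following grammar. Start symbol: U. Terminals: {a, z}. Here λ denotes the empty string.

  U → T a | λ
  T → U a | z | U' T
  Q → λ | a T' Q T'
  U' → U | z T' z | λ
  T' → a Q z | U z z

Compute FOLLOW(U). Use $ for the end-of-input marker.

{$, a, z}

FIRST(Q): from Q→λ we get {λ}; from Q→a T' Q T' we get {a}. So FIRST(Q) = {λ, a}.
FIRST(U): from U→T a we get {a, z}; from U→λ we get {λ}. So FIRST(U) = {λ, a, z}.
FIRST(U'): from U'→U we get {λ, a, z}; from U'→z T' z we get {z}; from U'→λ we get {λ}. So FIRST(U') = {λ, a, z}.
FIRST(T'): from T'→a Q z we get {a}; from T'→U z z we get {a, z}. So FIRST(T') = {a, z}.
FIRST(T): from T→U a we get {a, z}; from T→z we get {z}; from T→U' T we get {a, z}. So FIRST(T) = {a, z}.
FOLLOW(U) includes $ since U is the start symbol.
FOLLOW(T): in U→T a, T is followed by a with FIRST {a}; in T→U' T, the suffix after T is empty (adds nothing new). Thus FOLLOW(T) = {a}.
FOLLOW(Q): in Q→a T' Q T', Q is followed by T' with FIRST {a, z}; in T'→a Q z, Q is followed by z with FIRST {z}. Thus FOLLOW(Q) = {a, z}.
FOLLOW(U'): in T→U' T, U' is followed by T with FIRST {a, z}. Thus FOLLOW(U') = {a, z}.
FOLLOW(U): in T→U a, U is followed by a with FIRST {a}; in U'→U, the suffix after U is empty, so FOLLOW(U) ⊇ FOLLOW(U') = {a, z}; in T'→U z z, U is followed by z z with FIRST {z}. Thus FOLLOW(U) = {$, a, z}.
FOLLOW(T'): in Q→a T' Q T' (occurrence 1), T' is followed by Q T' with FIRST {a, z}; in Q→a T' Q T' (occurrence 2), the suffix after T' is empty, so FOLLOW(T') ⊇ FOLLOW(Q) = {a, z}; in U'→z T' z, T' is followed by z with FIRST {z}. Thus FOLLOW(T') = {a, z}.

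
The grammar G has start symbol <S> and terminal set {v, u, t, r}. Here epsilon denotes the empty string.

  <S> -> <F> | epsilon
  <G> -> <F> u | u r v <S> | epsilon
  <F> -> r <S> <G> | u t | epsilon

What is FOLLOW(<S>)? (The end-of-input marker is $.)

FIRST(<F>) = {epsilon, r, u}
FIRST(<S>) = {epsilon, r, u}  (via <F>)
FIRST(<G>) = {epsilon, r, u}  (via <F> u)
FOLLOW(<S>) includes $ since <S> is the start symbol.
FOLLOW(<S>): in <G>->u r v <S>, the suffix after <S> is empty, so FOLLOW(<S>) ⊇ FOLLOW(<G>) = {$, r, u}; in <F>->r <S> <G>, <S> is followed by <G> with FIRST {epsilon, r, u}; in <F>->r <S> <G>, the suffix after <S> is nullable, so FOLLOW(<S>) ⊇ FOLLOW(<F>) = {$, r, u}. Thus FOLLOW(<S>) = {$, r, u}.
FOLLOW(<F>): in <S>-><F>, the suffix after <F> is empty, so FOLLOW(<F>) ⊇ FOLLOW(<S>) = {$, r, u}; in <G>-><F> u, <F> is followed by u with FIRST {u}. Thus FOLLOW(<F>) = {$, r, u}.
FOLLOW(<G>): in <F>->r <S> <G>, the suffix after <G> is empty, so FOLLOW(<G>) ⊇ FOLLOW(<F>) = {$, r, u}. Thus FOLLOW(<G>) = {$, r, u}.

{$, r, u}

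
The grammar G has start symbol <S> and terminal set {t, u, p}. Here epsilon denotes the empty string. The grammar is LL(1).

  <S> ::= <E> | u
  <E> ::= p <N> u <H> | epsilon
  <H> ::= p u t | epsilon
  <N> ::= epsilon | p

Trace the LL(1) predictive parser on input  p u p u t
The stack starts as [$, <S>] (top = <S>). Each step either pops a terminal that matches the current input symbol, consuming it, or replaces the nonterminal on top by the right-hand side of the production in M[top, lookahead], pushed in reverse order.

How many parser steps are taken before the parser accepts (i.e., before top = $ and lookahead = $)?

9

     Stack          Input        Action
  1  $ <S>          p u p u t $  expand <S> ::= <E>
  2  $ <E>          p u p u t $  expand <E> ::= p <N> u <H>
  3  $ <H> u <N> p  p u p u t $  match p
  4  $ <H> u <N>    u p u t $    expand <N> ::= epsilon
  5  $ <H> u        u p u t $    match u
  6  $ <H>          p u t $      expand <H> ::= p u t
  7  $ t u p        p u t $      match p
  8  $ t u          u t $        match u
  9  $ t            t $          match t
Accept reached after 9 steps.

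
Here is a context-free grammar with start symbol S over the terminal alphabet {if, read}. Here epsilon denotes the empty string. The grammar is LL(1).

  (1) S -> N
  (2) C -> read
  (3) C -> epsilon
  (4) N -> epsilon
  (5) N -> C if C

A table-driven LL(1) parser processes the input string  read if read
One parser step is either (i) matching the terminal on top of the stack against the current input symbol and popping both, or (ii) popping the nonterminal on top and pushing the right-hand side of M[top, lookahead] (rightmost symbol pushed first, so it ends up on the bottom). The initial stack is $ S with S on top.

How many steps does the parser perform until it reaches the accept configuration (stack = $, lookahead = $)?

7

     Stack        Input           Action
  1  $ S          read if read $  expand S -> N
  2  $ N          read if read $  expand N -> C if C
  3  $ C if C     read if read $  expand C -> read
  4  $ C if read  read if read $  match read
  5  $ C if       if read $       match if
  6  $ C          read $          expand C -> read
  7  $ read       read $          match read
Accept reached after 7 steps.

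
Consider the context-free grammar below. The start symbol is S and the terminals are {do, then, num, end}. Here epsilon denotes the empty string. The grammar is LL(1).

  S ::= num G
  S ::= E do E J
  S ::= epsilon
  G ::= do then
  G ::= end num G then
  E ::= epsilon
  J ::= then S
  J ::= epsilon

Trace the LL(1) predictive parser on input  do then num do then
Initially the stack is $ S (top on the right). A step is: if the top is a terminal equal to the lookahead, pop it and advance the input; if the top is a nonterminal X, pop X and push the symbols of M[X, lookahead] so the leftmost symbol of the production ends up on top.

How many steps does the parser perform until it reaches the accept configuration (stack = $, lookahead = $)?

step 1: stack=$ S  input=do then num do then $  — expand S ::= E do E J
step 2: stack=$ J E do E  input=do then num do then $  — expand E ::= epsilon
step 3: stack=$ J E do  input=do then num do then $  — match do
step 4: stack=$ J E  input=then num do then $  — expand E ::= epsilon
step 5: stack=$ J  input=then num do then $  — expand J ::= then S
step 6: stack=$ S then  input=then num do then $  — match then
step 7: stack=$ S  input=num do then $  — expand S ::= num G
step 8: stack=$ G num  input=num do then $  — match num
step 9: stack=$ G  input=do then $  — expand G ::= do then
step 10: stack=$ then do  input=do then $  — match do
step 11: stack=$ then  input=then $  — match then
Accept reached after 11 steps.

11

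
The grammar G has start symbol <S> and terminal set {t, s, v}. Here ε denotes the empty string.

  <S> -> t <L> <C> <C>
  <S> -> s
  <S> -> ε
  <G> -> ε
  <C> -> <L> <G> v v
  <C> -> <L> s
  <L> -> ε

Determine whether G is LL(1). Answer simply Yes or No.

Yes

FIRST(<S>) = {ε, s, t}
FIRST(<G>) = {ε}
FIRST(<C>) = {s, v}
FIRST(<L>) = {ε}
FOLLOW(<S>) = {$}
FOLLOW(<G>) = {v}
FOLLOW(<C>) = {$, s, v}
FOLLOW(<L>) = {s, v}
Each cell of M receives at most one production.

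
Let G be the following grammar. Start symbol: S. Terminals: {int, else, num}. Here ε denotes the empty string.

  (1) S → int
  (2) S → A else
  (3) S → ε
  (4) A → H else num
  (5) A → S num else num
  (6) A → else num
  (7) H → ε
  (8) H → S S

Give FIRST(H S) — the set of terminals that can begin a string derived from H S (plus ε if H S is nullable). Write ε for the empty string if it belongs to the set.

FIRST(S) = {ε, else, int, num}  (via A else)
FIRST(H) = {ε, else, int, num}  (via S S)
FIRST(A) = {else, int, num}  (via H else num, S num else num)
FIRST(H S): take FIRST of each symbol in turn, carrying on past any symbol whose FIRST contains ε; result {ε, else, int, num}.

{ε, else, int, num}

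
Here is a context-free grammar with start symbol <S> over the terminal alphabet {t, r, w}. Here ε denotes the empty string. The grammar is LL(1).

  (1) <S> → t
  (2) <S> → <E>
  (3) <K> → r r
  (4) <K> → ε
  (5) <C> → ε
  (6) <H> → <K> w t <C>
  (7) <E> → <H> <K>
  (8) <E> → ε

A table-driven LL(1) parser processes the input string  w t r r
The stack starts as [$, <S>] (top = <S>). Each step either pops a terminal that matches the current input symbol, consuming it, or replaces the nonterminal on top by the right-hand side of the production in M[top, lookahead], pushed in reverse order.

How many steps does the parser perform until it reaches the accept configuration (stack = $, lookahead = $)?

step 1: stack=$ <S>  input=w t r r $  — expand <S> → <E>
step 2: stack=$ <E>  input=w t r r $  — expand <E> → <H> <K>
step 3: stack=$ <K> <H>  input=w t r r $  — expand <H> → <K> w t <C>
step 4: stack=$ <K> <C> t w <K>  input=w t r r $  — expand <K> → ε
step 5: stack=$ <K> <C> t w  input=w t r r $  — match w
step 6: stack=$ <K> <C> t  input=t r r $  — match t
step 7: stack=$ <K> <C>  input=r r $  — expand <C> → ε
step 8: stack=$ <K>  input=r r $  — expand <K> → r r
step 9: stack=$ r r  input=r r $  — match r
step 10: stack=$ r  input=r $  — match r
Accept reached after 10 steps.

10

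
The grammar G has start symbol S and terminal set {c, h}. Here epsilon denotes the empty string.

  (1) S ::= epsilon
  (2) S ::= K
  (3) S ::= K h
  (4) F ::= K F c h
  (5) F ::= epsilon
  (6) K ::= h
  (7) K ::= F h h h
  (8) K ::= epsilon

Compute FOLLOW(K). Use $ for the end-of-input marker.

FIRST(S) = {epsilon, c, h}  (via K, K h)
FIRST(F) = {epsilon, c, h}  (via K F c h)
FIRST(K) = {epsilon, c, h}  (via F h h h)
FOLLOW(S) includes $ since S is the start symbol.
FOLLOW(S): S appears on no right-hand side. Thus FOLLOW(S) = {$}.
FOLLOW(F): in F::=K F c h, F is followed by c h with FIRST {c}; in K::=F h h h, F is followed by h h h with FIRST {h}. Thus FOLLOW(F) = {c, h}.
FOLLOW(K): in S::=K, the suffix after K is empty, so FOLLOW(K) ⊇ FOLLOW(S) = {$}; in S::=K h, K is followed by h with FIRST {h}; in F::=K F c h, K is followed by F c h with FIRST {c, h}. Thus FOLLOW(K) = {$, c, h}.

{$, c, h}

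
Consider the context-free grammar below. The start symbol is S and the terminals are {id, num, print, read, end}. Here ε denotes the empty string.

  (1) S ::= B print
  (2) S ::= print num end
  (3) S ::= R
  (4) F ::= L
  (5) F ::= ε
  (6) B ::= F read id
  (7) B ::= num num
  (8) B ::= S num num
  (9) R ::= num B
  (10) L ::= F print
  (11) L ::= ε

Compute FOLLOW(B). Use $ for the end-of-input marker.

{$, num, print}

FIRST(R): from R::=num B we get {num}. So FIRST(R) = {num}.
FIRST(S): from S::=B print we get {num, print, read}; from S::=print num end we get {print}; from S::=R we get {num}. So FIRST(S) = {num, print, read}.
FIRST(F): from F::=L we get {ε, print}; from F::=ε we get {ε}. So FIRST(F) = {ε, print}.
FIRST(B): from B::=F read id we get {print, read}; from B::=num num we get {num}; from B::=S num num we get {num, print, read}. So FIRST(B) = {num, print, read}.
FIRST(L): from L::=F print we get {print}; from L::=ε we get {ε}. So FIRST(L) = {ε, print}.
FOLLOW(S) includes $ since S is the start symbol.
FOLLOW(S): in B::=S num num, S is followed by num num with FIRST {num}. Thus FOLLOW(S) = {$, num}.
FOLLOW(F): in B::=F read id, F is followed by read id with FIRST {read}; in L::=F print, F is followed by print with FIRST {print}. Thus FOLLOW(F) = {print, read}.
FOLLOW(R): in S::=R, the suffix after R is empty, so FOLLOW(R) ⊇ FOLLOW(S) = {$, num}. Thus FOLLOW(R) = {$, num}.
FOLLOW(B): in S::=B print, B is followed by print with FIRST {print}; in R::=num B, the suffix after B is empty, so FOLLOW(B) ⊇ FOLLOW(R) = {$, num}. Thus FOLLOW(B) = {$, num, print}.
FOLLOW(L): in F::=L, the suffix after L is empty, so FOLLOW(L) ⊇ FOLLOW(F) = {print, read}. Thus FOLLOW(L) = {print, read}.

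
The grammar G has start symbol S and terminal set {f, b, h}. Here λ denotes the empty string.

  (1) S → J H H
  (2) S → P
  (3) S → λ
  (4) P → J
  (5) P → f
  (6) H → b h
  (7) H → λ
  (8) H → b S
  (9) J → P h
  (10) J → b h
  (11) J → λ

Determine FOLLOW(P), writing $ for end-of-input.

FIRST(H): from H→b h we get {b}; from H→λ we get {λ}; from H→b S we get {b}. So FIRST(H) = {λ, b}.
FIRST(S): from S→J H H we get {λ, b, f, h}; from S→P we get {λ, b, f, h}; from S→λ we get {λ}. So FIRST(S) = {λ, b, f, h}.
FIRST(P): from P→J we get {λ, b, f, h}; from P→f we get {f}. So FIRST(P) = {λ, b, f, h}.
FIRST(J): from J→P h we get {b, f, h}; from J→b h we get {b}; from J→λ we get {λ}. So FIRST(J) = {λ, b, f, h}.
FOLLOW(S) includes $ since S is the start symbol.
FOLLOW(S): in H→b S, the suffix after S is empty, so FOLLOW(S) ⊇ FOLLOW(H) = {$, b}. Thus FOLLOW(S) = {$, b}.
FOLLOW(P): in S→P, the suffix after P is empty, so FOLLOW(P) ⊇ FOLLOW(S) = {$, b}; in J→P h, P is followed by h with FIRST {h}. Thus FOLLOW(P) = {$, b, h}.
FOLLOW(H): in S→J H H (occurrence 1), H is followed by H with FIRST {λ, b}; in S→J H H (occurrence 1), the suffix after H is nullable, so FOLLOW(H) ⊇ FOLLOW(S) = {$, b}; in S→J H H (occurrence 2), the suffix after H is empty, so FOLLOW(H) ⊇ FOLLOW(S) = {$, b}. Thus FOLLOW(H) = {$, b}.
FOLLOW(J): in S→J H H, J is followed by H H with FIRST {λ, b}; in S→J H H, the suffix after J is nullable, so FOLLOW(J) ⊇ FOLLOW(S) = {$, b}; in P→J, the suffix after J is empty, so FOLLOW(J) ⊇ FOLLOW(P) = {$, b, h}. Thus FOLLOW(J) = {$, b, h}.

{$, b, h}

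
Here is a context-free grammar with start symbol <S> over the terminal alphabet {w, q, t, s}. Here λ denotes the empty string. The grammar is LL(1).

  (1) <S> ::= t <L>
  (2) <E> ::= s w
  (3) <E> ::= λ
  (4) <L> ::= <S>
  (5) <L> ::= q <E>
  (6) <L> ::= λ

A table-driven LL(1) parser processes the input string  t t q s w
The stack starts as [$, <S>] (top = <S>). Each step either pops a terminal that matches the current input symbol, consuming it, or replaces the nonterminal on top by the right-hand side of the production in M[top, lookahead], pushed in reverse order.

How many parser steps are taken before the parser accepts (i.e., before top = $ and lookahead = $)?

      Stack    Input        Action
   1  $ <S>    t t q s w $  expand <S> ::= t <L>
   2  $ <L> t  t t q s w $  match t
   3  $ <L>    t q s w $    expand <L> ::= <S>
   4  $ <S>    t q s w $    expand <S> ::= t <L>
   5  $ <L> t  t q s w $    match t
   6  $ <L>    q s w $      expand <L> ::= q <E>
   7  $ <E> q  q s w $      match q
   8  $ <E>    s w $        expand <E> ::= s w
   9  $ w s    s w $        match s
  10  $ w      w $          match w
Accept reached after 10 steps.

10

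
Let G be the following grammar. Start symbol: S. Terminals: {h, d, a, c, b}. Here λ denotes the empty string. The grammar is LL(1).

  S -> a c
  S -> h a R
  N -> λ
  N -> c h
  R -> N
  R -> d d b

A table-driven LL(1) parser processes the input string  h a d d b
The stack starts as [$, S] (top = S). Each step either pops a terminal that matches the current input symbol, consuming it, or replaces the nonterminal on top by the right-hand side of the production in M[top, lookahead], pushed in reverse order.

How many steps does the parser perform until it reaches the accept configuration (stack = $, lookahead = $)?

7

step 1: stack=$ S  input=h a d d b $  — expand S -> h a R
step 2: stack=$ R a h  input=h a d d b $  — match h
step 3: stack=$ R a  input=a d d b $  — match a
step 4: stack=$ R  input=d d b $  — expand R -> d d b
step 5: stack=$ b d d  input=d d b $  — match d
step 6: stack=$ b d  input=d b $  — match d
step 7: stack=$ b  input=b $  — match b
Accept reached after 7 steps.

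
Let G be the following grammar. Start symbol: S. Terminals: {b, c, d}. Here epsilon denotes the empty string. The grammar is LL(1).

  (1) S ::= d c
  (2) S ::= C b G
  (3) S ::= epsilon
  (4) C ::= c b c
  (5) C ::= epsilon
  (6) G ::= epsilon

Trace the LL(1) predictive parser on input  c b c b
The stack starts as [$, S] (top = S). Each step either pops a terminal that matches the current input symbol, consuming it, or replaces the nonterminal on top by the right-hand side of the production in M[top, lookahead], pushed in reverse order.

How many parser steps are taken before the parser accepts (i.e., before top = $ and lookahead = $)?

7

step 1: stack=$ S  input=c b c b $  — expand S ::= C b G
step 2: stack=$ G b C  input=c b c b $  — expand C ::= c b c
step 3: stack=$ G b c b c  input=c b c b $  — match c
step 4: stack=$ G b c b  input=b c b $  — match b
step 5: stack=$ G b c  input=c b $  — match c
step 6: stack=$ G b  input=b $  — match b
step 7: stack=$ G  input=$  — expand G ::= epsilon
Accept reached after 7 steps.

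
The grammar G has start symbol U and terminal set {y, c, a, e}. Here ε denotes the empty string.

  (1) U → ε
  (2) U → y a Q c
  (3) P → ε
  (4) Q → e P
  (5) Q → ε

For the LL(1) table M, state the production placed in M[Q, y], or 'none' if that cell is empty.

FIRST(U) = {ε, y}
FIRST(P) = {ε}
FIRST(Q) = {ε, e}
FOLLOW(U) includes $ since U is the start symbol.
FOLLOW(Q): in U→y a Q c, Q is followed by c with FIRST {c}. Thus FOLLOW(Q) = {c}.
For Q → e P: FIRST(e P) = {e}, so it goes in M[Q, t] for t ∈ {e}.
For Q → ε: FIRST(ε) = {ε}, so it goes in M[Q, t] for t ∈ {}; since ε ∈ FIRST, also for every t ∈ FOLLOW(Q) = {c}.
None of these place a production in M[Q, y].

none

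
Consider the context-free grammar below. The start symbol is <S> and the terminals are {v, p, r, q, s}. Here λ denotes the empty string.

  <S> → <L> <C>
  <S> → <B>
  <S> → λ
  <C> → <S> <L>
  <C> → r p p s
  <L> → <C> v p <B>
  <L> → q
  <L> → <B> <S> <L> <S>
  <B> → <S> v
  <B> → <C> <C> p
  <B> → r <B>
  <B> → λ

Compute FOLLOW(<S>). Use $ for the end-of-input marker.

FIRST(<S>): from <S>→<L> <C> we get {q, r, v}; from <S>→<B> we get {λ, q, r, v}; from <S>→λ we get {λ}. So FIRST(<S>) = {λ, q, r, v}.
FIRST(<C>): from <C>→<S> <L> we get {q, r, v}; from <C>→r p p s we get {r}. So FIRST(<C>) = {q, r, v}.
FIRST(<B>): from <B>→<S> v we get {q, r, v}; from <B>→<C> <C> p we get {q, r, v}; from <B>→r <B> we get {r}; from <B>→λ we get {λ}. So FIRST(<B>) = {λ, q, r, v}.
FIRST(<L>): from <L>→<C> v p <B> we get {q, r, v}; from <L>→q we get {q}; from <L>→<B> <S> <L> <S> we get {q, r, v}. So FIRST(<L>) = {q, r, v}.
FOLLOW(<S>) includes $ since <S> is the start symbol.
FOLLOW(<S>): in <C>→<S> <L>, <S> is followed by <L> with FIRST {q, r, v}; in <L>→<B> <S> <L> <S> (occurrence 1), <S> is followed by <L> <S> with FIRST {q, r, v}; in <L>→<B> <S> <L> <S> (occurrence 2), the suffix after <S> is empty, so FOLLOW(<S>) ⊇ FOLLOW(<L>) = {$, p, q, r, v}; in <B>→<S> v, <S> is followed by v with FIRST {v}. Thus FOLLOW(<S>) = {$, p, q, r, v}.
FOLLOW(<C>): in <S>→<L> <C>, the suffix after <C> is empty, so FOLLOW(<C>) ⊇ FOLLOW(<S>) = {$, p, q, r, v}; in <L>→<C> v p <B>, <C> is followed by v p <B> with FIRST {v}; in <B>→<C> <C> p (occurrence 1), <C> is followed by <C> p with FIRST {q, r, v}; in <B>→<C> <C> p (occurrence 2), <C> is followed by p with FIRST {p}. Thus FOLLOW(<C>) = {$, p, q, r, v}.
FOLLOW(<L>): in <S>→<L> <C>, <L> is followed by <C> with FIRST {q, r, v}; in <C>→<S> <L>, the suffix after <L> is empty, so FOLLOW(<L>) ⊇ FOLLOW(<C>) = {$, p, q, r, v}; in <L>→<B> <S> <L> <S>, <L> is followed by <S> with FIRST {λ, q, r, v}; in <L>→<B> <S> <L> <S>, the suffix after <L> is nullable (adds nothing new). Thus FOLLOW(<L>) = {$, p, q, r, v}.
FOLLOW(<B>): in <S>→<B>, the suffix after <B> is empty, so FOLLOW(<B>) ⊇ FOLLOW(<S>) = {$, p, q, r, v}; in <L>→<C> v p <B>, the suffix after <B> is empty, so FOLLOW(<B>) ⊇ FOLLOW(<L>) = {$, p, q, r, v}; in <L>→<B> <S> <L> <S>, <B> is followed by <S> <L> <S> with FIRST {q, r, v}; in <B>→r <B>, the suffix after <B> is empty (adds nothing new). Thus FOLLOW(<B>) = {$, p, q, r, v}.

{$, p, q, r, v}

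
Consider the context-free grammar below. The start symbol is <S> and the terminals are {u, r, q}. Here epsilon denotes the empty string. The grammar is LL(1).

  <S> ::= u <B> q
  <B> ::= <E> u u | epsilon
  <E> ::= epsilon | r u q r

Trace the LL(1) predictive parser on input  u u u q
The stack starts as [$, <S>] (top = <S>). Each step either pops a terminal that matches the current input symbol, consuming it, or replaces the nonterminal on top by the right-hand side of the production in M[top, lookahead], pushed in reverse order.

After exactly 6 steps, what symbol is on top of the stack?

q

     Stack        Input      Action
  1  $ <S>        u u u q $  expand <S> ::= u <B> q
  2  $ q <B> u    u u u q $  match u
  3  $ q <B>      u u q $    expand <B> ::= <E> u u
  4  $ q u u <E>  u u q $    expand <E> ::= epsilon
  5  $ q u u      u u q $    match u
  6  $ q u        u q $      match u
Stack after step 6: $ q (top = q).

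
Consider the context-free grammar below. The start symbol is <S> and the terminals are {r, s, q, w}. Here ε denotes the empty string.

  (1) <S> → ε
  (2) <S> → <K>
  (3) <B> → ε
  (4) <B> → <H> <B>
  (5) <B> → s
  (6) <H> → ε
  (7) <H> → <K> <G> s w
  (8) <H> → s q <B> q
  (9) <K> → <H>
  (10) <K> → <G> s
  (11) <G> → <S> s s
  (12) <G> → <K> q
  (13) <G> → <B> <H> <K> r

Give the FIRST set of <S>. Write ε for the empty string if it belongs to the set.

{ε, q, r, s}

FIRST(<S>) = {ε, q, r, s}  (via <K>)
FIRST(<B>) = {ε, q, r, s}  (via <H> <B>)
FIRST(<H>) = {ε, q, r, s}  (via <K> <G> s w)
FIRST(<K>) = {ε, q, r, s}  (via <H>, <G> s)
FIRST(<G>) = {q, r, s}  (via <S> s s, <K> q, <B> <H> <K> r)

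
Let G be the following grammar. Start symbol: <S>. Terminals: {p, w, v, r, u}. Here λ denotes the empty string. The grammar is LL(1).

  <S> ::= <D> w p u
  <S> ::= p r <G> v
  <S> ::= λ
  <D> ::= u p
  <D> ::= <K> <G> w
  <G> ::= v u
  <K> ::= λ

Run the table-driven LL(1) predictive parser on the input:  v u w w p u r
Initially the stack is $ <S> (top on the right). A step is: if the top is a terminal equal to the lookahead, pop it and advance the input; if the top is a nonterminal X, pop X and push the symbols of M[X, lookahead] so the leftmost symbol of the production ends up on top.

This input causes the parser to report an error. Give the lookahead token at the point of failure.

      Stack              Input            Action
   1  $ <S>              v u w w p u r $  expand <S> ::= <D> w p u
   2  $ u p w <D>        v u w w p u r $  expand <D> ::= <K> <G> w
   3  $ u p w w <G> <K>  v u w w p u r $  expand <K> ::= λ
   4  $ u p w w <G>      v u w w p u r $  expand <G> ::= v u
   5  $ u p w w u v      v u w w p u r $  match v
   6  $ u p w w u        u w w p u r $    match u
   7  $ u p w w          w w p u r $      match w
   8  $ u p w            w p u r $        match w
   9  $ u p              p u r $          match p
  10  $ u                u r $            match u
  11  $                  r $              error: stack empty but input remains

r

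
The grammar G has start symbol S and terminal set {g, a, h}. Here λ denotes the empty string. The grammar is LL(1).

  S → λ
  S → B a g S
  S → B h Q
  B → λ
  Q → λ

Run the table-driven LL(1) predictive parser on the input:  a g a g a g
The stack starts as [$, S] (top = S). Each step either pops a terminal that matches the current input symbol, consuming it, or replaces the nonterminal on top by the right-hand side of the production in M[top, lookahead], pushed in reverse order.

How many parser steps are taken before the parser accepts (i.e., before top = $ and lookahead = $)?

13

step 1: stack=$ S  input=a g a g a g $  — expand S → B a g S
step 2: stack=$ S g a B  input=a g a g a g $  — expand B → λ
step 3: stack=$ S g a  input=a g a g a g $  — match a
step 4: stack=$ S g  input=g a g a g $  — match g
step 5: stack=$ S  input=a g a g $  — expand S → B a g S
step 6: stack=$ S g a B  input=a g a g $  — expand B → λ
step 7: stack=$ S g a  input=a g a g $  — match a
step 8: stack=$ S g  input=g a g $  — match g
step 9: stack=$ S  input=a g $  — expand S → B a g S
step 10: stack=$ S g a B  input=a g $  — expand B → λ
step 11: stack=$ S g a  input=a g $  — match a
step 12: stack=$ S g  input=g $  — match g
step 13: stack=$ S  input=$  — expand S → λ
Accept reached after 13 steps.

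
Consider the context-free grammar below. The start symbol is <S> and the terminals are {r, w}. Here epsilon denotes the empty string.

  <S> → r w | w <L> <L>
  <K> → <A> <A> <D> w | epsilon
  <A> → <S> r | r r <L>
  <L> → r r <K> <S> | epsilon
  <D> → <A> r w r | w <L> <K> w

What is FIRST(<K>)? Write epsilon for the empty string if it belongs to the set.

{epsilon, r, w}

FIRST(<S>): from <S>→r w we get {r}; from <S>→w <L> <L> we get {w}. So FIRST(<S>) = {r, w}.
FIRST(<L>): from <L>→r r <K> <S> we get {r}; from <L>→epsilon we get {epsilon}. So FIRST(<L>) = {epsilon, r}.
FIRST(<A>): from <A>→<S> r we get {r, w}; from <A>→r r <L> we get {r}. So FIRST(<A>) = {r, w}.
FIRST(<K>): from <K>→<A> <A> <D> w we get {r, w}; from <K>→epsilon we get {epsilon}. So FIRST(<K>) = {epsilon, r, w}.
FIRST(<D>): from <D>→<A> r w r we get {r, w}; from <D>→w <L> <K> w we get {w}. So FIRST(<D>) = {r, w}.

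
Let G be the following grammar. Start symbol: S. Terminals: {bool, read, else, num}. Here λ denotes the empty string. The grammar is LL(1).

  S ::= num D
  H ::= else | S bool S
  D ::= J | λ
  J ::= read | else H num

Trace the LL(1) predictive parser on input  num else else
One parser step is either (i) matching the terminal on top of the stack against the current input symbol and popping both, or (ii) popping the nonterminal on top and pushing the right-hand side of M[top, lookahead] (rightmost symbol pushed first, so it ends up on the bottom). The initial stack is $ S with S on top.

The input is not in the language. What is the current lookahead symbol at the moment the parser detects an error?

$

     Stack         Input            Action
  1  $ S           num else else $  expand S ::= num D
  2  $ D num       num else else $  match num
  3  $ D           else else $      expand D ::= J
  4  $ J           else else $      expand J ::= else H num
  5  $ num H else  else else $      match else
  6  $ num H       else $           expand H ::= else
  7  $ num else    else $           match else
  8  $ num         $                error: top is terminal num but lookahead is $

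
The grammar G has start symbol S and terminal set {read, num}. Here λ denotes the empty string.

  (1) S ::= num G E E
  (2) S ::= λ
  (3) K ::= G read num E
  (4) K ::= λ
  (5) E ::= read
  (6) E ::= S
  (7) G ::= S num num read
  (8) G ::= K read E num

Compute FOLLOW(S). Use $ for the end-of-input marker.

{$, num, read}

FIRST(S): from S::=num G E E we get {num}; from S::=λ we get {λ}. So FIRST(S) = {λ, num}.
FIRST(E): from E::=read we get {read}; from E::=S we get {λ, num}. So FIRST(E) = {λ, num, read}.
FIRST(K): from K::=G read num E we get {num, read}; from K::=λ we get {λ}. So FIRST(K) = {λ, num, read}.
FIRST(G): from G::=S num num read we get {num}; from G::=K read E num we get {num, read}. So FIRST(G) = {num, read}.
FOLLOW(S) includes $ since S is the start symbol.
FOLLOW(K): in G::=K read E num, K is followed by read E num with FIRST {read}. Thus FOLLOW(K) = {read}.
FOLLOW(S): in E::=S, the suffix after S is empty, so FOLLOW(S) ⊇ FOLLOW(E) = {$, num, read}; in G::=S num num read, S is followed by num num read with FIRST {num}. Thus FOLLOW(S) = {$, num, read}.
FOLLOW(E): in S::=num G E E (occurrence 1), E is followed by E with FIRST {λ, num, read}; in S::=num G E E (occurrence 1), the suffix after E is nullable, so FOLLOW(E) ⊇ FOLLOW(S) = {$, num, read}; in S::=num G E E (occurrence 2), the suffix after E is empty, so FOLLOW(E) ⊇ FOLLOW(S) = {$, num, read}; in K::=G read num E, the suffix after E is empty, so FOLLOW(E) ⊇ FOLLOW(K) = {read}; in G::=K read E num, E is followed by num with FIRST {num}. Thus FOLLOW(E) = {$, num, read}.
FOLLOW(G): in S::=num G E E, G is followed by E E with FIRST {λ, num, read}; in S::=num G E E, the suffix after G is nullable, so FOLLOW(G) ⊇ FOLLOW(S) = {$, num, read}; in K::=G read num E, G is followed by read num E with FIRST {read}. Thus FOLLOW(G) = {$, num, read}.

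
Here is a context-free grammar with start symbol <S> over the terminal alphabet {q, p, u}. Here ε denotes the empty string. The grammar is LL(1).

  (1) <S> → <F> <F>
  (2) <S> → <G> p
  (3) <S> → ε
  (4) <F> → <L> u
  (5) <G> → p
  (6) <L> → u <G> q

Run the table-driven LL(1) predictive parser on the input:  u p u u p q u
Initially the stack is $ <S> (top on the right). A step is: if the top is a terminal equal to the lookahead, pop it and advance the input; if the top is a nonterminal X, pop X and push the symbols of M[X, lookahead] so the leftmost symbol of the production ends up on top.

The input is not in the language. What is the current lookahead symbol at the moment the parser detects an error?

     Stack            Input            Action
  1  $ <S>            u p u u p q u $  expand <S> → <F> <F>
  2  $ <F> <F>        u p u u p q u $  expand <F> → <L> u
  3  $ <F> u <L>      u p u u p q u $  expand <L> → u <G> q
  4  $ <F> u q <G> u  u p u u p q u $  match u
  5  $ <F> u q <G>    p u u p q u $    expand <G> → p
  6  $ <F> u q p      p u u p q u $    match p
  7  $ <F> u q        u u p q u $      error: top is terminal q but lookahead is u

u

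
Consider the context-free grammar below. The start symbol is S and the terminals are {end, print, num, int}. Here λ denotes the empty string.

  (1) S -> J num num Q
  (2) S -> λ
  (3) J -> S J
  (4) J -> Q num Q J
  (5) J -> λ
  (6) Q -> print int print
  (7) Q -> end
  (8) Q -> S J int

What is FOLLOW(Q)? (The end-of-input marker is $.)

FIRST(S) = {λ, end, int, num, print}  (via J num num Q)
FIRST(J) = {λ, end, int, num, print}  (via S J, Q num Q J)
FIRST(Q) = {end, int, num, print}  (via S J int)
FOLLOW(S) includes $ since S is the start symbol.
FOLLOW(J): in S->J num num Q, J is followed by num num Q with FIRST {num}; in J->S J, the suffix after J is empty (adds nothing new); in J->Q num Q J, the suffix after J is empty (adds nothing new); in Q->S J int, J is followed by int with FIRST {int}. Thus FOLLOW(J) = {int, num}.
FOLLOW(S): in J->S J, S is followed by J with FIRST {λ, end, int, num, print}; in J->S J, the suffix after S is nullable, so FOLLOW(S) ⊇ FOLLOW(J) = {int, num}; in Q->S J int, S is followed by J int with FIRST {end, int, num, print}. Thus FOLLOW(S) = {$, end, int, num, print}.
FOLLOW(Q): in S->J num num Q, the suffix after Q is empty, so FOLLOW(Q) ⊇ FOLLOW(S) = {$, end, int, num, print}; in J->Q num Q J (occurrence 1), Q is followed by num Q J with FIRST {num}; in J->Q num Q J (occurrence 2), Q is followed by J with FIRST {λ, end, int, num, print}; in J->Q num Q J (occurrence 2), the suffix after Q is nullable, so FOLLOW(Q) ⊇ FOLLOW(J) = {int, num}. Thus FOLLOW(Q) = {$, end, int, num, print}.

{$, end, int, num, print}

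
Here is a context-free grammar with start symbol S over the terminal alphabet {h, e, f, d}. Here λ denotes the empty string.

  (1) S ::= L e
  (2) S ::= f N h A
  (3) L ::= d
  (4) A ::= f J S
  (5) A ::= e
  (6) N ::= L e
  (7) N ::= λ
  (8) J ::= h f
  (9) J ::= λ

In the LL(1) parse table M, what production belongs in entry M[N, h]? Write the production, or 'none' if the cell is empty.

N ::= λ

FIRST(L) = {d}
FIRST(A) = {e, f}
FIRST(J) = {λ, h}
FIRST(S) = {d, f}  (via L e)
FIRST(N) = {λ, d}  (via L e)
FOLLOW(S) includes $ since S is the start symbol.
FOLLOW(N): in S::=f N h A, N is followed by h A with FIRST {h}. Thus FOLLOW(N) = {h}.
For N ::= L e: FIRST(L e) = {d}, so it goes in M[N, t] for t ∈ {d}.
For N ::= λ: FIRST(λ) = {λ}, so it goes in M[N, t] for t ∈ {}; since λ ∈ FIRST, also for every t ∈ FOLLOW(N) = {h}.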